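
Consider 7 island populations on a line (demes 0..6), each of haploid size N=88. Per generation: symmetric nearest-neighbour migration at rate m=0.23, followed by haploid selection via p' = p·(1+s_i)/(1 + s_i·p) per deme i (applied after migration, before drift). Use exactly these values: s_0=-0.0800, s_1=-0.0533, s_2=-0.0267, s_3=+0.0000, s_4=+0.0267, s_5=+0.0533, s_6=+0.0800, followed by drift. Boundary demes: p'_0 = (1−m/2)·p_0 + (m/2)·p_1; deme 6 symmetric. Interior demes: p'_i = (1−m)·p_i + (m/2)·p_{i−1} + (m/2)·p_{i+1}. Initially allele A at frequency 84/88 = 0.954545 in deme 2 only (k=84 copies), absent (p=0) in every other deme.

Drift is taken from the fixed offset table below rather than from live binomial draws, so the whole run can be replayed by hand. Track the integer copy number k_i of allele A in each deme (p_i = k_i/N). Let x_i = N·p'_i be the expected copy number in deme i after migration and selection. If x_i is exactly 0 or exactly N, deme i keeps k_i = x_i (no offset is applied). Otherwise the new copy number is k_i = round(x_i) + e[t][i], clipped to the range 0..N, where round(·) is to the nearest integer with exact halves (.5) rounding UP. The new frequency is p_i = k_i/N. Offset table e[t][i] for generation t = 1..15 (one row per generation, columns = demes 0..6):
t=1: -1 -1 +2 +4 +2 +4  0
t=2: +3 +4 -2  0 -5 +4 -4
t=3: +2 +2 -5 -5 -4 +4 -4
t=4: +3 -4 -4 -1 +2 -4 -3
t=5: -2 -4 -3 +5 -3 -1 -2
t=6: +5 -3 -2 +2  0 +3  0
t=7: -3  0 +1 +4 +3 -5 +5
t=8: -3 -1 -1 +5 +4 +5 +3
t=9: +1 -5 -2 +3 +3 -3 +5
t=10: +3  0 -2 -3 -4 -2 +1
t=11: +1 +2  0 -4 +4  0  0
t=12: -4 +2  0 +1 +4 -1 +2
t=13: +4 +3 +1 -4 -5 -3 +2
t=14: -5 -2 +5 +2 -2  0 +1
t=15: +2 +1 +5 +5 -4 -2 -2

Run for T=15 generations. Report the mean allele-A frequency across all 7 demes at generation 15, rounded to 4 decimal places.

t=0: k=[0 0 84 0 0 0 0]
t=1: x=[0.0000 9.1989 64.2132 9.6600 0.0000 0.0000 0.0000] k=[0 8 66 14 0 0 0]
t=2: x=[0.8471 13.1264 52.7799 18.3700 1.6522 0.0000 0.0000] k=[4 17 51 18 0 0 0]
t=3: x=[5.0808 18.5989 42.6999 19.7250 2.1239 0.0000 0.0000] k=[7 21 38 15 0 0 0]
t=4: x=[7.9837 20.4720 32.8410 15.9200 1.7701 0.0000 0.0000] k=[11 16 29 15 4 0 0]
t=5: x=[10.7622 16.1840 25.4032 15.3450 4.9261 0.4844 0.0000] k=[9 12 22 20 2 0 0]
t=6: x=[8.6711 12.2172 20.1958 18.1600 3.9379 0.2422 0.0000] k=[14 9 18 20 4 3 0]
t=7: x=[12.5036 10.1095 16.8237 17.9300 5.8677 2.9128 0.3725] k=[10 10 18 22 9 0 5]
t=8: x=[9.2844 10.4068 17.1630 20.0450 9.6848 1.6942 4.7599] k=[6 9 16 25 14 7 8]
t=9: x=[5.8713 9.0074 15.8748 22.7000 14.7812 8.3023 8.4552] k=[7 4 14 26 18 5 13]
t=10: x=[6.1599 5.2195 13.9101 23.7000 17.7962 7.7753 12.9047] k=[9 5 12 21 14 6 14]
t=11: x=[7.9183 5.9537 11.9478 19.1600 14.1959 8.2188 13.9604] k=[9 8 12 15 18 8 14]
t=12: x=[8.2408 8.1603 11.6095 15.0000 16.8612 10.3031 14.2029] k=[4 10 12 16 21 9 16]
t=13: x=[4.3333 9.0840 11.9478 16.1150 19.4412 11.7019 16.1870] k=[8 12 13 12 14 9 18]
t=14: x=[7.8435 11.1122 12.4774 12.3450 13.4933 11.1042 18.0439] k=[3 9 17 14 11 11 19]
t=15: x=[3.4062 8.7872 15.3883 14.0000 11.6080 12.4653 19.2106] k=[5 10 20 19 8 10 17]

0.1445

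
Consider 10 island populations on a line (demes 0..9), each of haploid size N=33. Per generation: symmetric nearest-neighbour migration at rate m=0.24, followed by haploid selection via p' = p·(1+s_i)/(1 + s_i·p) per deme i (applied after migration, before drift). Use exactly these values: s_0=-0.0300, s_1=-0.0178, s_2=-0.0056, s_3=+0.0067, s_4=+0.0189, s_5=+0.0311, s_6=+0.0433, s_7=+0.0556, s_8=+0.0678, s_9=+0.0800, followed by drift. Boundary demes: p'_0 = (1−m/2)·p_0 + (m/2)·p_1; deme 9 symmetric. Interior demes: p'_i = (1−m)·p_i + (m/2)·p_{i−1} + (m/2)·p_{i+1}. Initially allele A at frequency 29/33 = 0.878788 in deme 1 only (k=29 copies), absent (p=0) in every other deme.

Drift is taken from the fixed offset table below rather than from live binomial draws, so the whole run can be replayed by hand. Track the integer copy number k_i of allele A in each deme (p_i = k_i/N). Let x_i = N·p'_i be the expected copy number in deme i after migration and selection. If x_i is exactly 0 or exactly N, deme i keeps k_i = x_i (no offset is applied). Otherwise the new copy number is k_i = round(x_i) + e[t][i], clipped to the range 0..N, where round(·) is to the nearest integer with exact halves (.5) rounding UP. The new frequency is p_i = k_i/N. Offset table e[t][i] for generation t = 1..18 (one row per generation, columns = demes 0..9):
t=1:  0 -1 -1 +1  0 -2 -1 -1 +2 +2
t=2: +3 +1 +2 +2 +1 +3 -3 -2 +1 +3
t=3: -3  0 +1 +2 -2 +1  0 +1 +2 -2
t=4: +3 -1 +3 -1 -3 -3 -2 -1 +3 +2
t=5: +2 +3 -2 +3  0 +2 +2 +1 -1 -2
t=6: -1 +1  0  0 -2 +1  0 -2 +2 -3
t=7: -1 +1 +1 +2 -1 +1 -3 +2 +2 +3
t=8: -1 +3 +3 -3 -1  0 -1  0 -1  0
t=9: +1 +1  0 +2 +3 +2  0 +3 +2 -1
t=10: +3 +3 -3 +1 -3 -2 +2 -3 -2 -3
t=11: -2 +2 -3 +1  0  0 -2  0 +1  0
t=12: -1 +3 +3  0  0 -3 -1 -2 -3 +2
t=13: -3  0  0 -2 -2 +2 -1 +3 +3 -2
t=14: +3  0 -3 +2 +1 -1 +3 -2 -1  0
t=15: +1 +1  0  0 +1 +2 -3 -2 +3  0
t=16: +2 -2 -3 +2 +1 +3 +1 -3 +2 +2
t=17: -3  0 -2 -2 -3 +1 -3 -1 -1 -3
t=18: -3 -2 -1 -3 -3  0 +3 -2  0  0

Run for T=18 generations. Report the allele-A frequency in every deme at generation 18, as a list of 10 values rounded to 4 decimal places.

[0.2727, 0.2727, 0.1515, 0.0909, 0.0303, 0.1515, 0.1212, 0.0000, 0.0000, 0.0000]

t=0: k=[0 29 0 0 0 0 0 0 0 0]
t=1: x=[3.3863 21.9081 3.4626 0.0000 0.0000 0.0000 0.0000 0.0000 0.0000 0.0000] k=[3 21 2 0 0 0 0 0 0 0]
t=2: x=[5.0288 16.4118 4.0201 0.2416 0.0000 0.0000 0.0000 0.0000 0.0000 0.0000] k=[8 17 6 2 0 0 0 0 0 0]
t=3: x=[8.8809 14.4539 6.8096 2.2540 0.2445 0.0000 0.0000 0.0000 0.0000 0.0000] k=[6 14 8 4 0 0 0 0 0 0]
t=4: x=[6.7942 12.1817 8.2053 4.0235 0.4889 0.0000 0.0000 0.0000 0.0000 0.0000] k=[10 11 11 3 0 0 0 0 0 0]
t=5: x=[9.9075 10.7494 10.0008 3.6215 0.3667 0.0000 0.0000 0.0000 0.0000 0.0000] k=[12 14 8 7 0 0 0 0 0 0]
t=6: x=[12.0064 12.8986 8.5643 6.3140 0.8555 0.0000 0.0000 0.0000 0.0000 0.0000] k=[11 14 9 6 0 0 0 0 0 0]
t=7: x=[11.1342 12.8986 9.2027 5.6713 0.7333 0.0000 0.0000 0.0000 0.0000 0.0000] k=[10 14 10 8 0 0 0 0 0 0]
t=8: x=[10.2634 12.8986 10.2004 7.3180 0.9776 0.0000 0.0000 0.0000 0.0000 0.0000] k=[9 16 13 4 0 0 0 0 0 0]
t=9: x=[9.6310 14.6535 12.2367 4.6265 0.4889 0.0000 0.0000 0.0000 0.0000 0.0000] k=[11 16 12 7 3 0 0 0 0 0]
t=10: x=[11.3719 14.7733 11.8373 7.1574 3.1733 0.3711 0.0000 0.0000 0.0000 0.0000] k=[14 18 9 8 0 0 0 0 0 0]
t=11: x=[14.2330 16.2918 9.9210 7.1975 0.9776 0.0000 0.0000 0.0000 0.0000 0.0000] k=[12 18 7 8 1 0 0 0 0 0]
t=12: x=[12.4827 15.8120 8.4048 7.0771 1.7508 0.1237 0.0000 0.0000 0.0000 0.0000] k=[11 19 11 7 2 0 0 0 0 0]
t=13: x=[11.7287 16.9320 11.4380 6.9164 2.4014 0.2474 0.0000 0.0000 0.0000 0.0000] k=[9 17 11 5 0 2 0 0 0 0]
t=14: x=[9.7495 15.1727 10.9589 5.1490 0.8555 1.5650 0.2503 0.0000 0.0000 0.0000] k=[13 15 8 7 2 1 3 0 0 0]
t=15: x=[12.9993 13.7757 8.6840 6.5550 2.5233 1.4005 2.4961 0.3798 0.0000 0.0000] k=[14 15 9 7 4 3 0 0 0 0]
t=16: x=[13.8745 14.0150 9.4421 6.9164 4.3097 2.8385 0.3754 0.0000 0.0000 0.0000] k=[16 12 6 9 5 6 1 0 0 0]
t=17: x=[15.2698 11.6244 7.0488 8.2011 5.6876 5.4173 1.5411 0.1266 0.0000 0.0000] k=[12 12 5 6 3 6 0 0 0 0]
t=18: x=[11.7684 11.0277 5.9326 5.5508 3.7822 5.0496 0.7505 0.0000 0.0000 0.0000] k=[9 9 5 3 1 5 4 0 0 0]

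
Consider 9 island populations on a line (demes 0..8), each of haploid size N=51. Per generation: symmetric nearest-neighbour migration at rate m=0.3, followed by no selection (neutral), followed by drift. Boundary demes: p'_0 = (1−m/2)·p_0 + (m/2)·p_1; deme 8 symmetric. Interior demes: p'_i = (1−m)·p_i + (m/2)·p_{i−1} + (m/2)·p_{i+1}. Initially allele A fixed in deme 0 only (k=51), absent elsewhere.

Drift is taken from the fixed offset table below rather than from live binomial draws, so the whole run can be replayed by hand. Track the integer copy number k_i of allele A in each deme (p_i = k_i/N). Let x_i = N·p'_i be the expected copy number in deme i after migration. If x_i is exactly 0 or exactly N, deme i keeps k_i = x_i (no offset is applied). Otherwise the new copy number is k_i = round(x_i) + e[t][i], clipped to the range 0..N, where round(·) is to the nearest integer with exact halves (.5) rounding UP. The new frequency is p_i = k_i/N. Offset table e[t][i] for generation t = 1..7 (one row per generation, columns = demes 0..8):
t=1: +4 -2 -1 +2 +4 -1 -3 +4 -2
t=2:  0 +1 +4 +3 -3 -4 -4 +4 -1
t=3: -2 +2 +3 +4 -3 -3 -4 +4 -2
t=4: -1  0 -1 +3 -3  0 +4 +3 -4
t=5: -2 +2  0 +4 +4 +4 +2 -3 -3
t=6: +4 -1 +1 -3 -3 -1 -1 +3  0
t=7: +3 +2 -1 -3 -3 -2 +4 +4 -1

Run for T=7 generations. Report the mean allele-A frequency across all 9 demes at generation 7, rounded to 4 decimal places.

0.1503

t=0: k=[51 0 0 0 0 0 0 0 0]
t=1: x=[43.3500 7.6500 0.0000 0.0000 0.0000 0.0000 0.0000 0.0000 0.0000] k=[47 6 0 0 0 0 0 0 0]
t=2: x=[40.8500 11.2500 0.9000 0.0000 0.0000 0.0000 0.0000 0.0000 0.0000] k=[41 12 5 0 0 0 0 0 0]
t=3: x=[36.6500 15.3000 5.3000 0.7500 0.0000 0.0000 0.0000 0.0000 0.0000] k=[35 17 8 5 0 0 0 0 0]
t=4: x=[32.3000 18.3500 8.9000 4.7000 0.7500 0.0000 0.0000 0.0000 0.0000] k=[31 18 8 8 0 0 0 0 0]
t=5: x=[29.0500 18.4500 9.5000 6.8000 1.2000 0.0000 0.0000 0.0000 0.0000] k=[27 20 10 11 5 0 0 0 0]
t=6: x=[25.9500 19.5500 11.6500 9.9500 5.1500 0.7500 0.0000 0.0000 0.0000] k=[30 19 13 7 2 0 0 0 0]
t=7: x=[28.3500 19.7500 13.0000 7.1500 2.4500 0.3000 0.0000 0.0000 0.0000] k=[31 22 12 4 0 0 0 0 0]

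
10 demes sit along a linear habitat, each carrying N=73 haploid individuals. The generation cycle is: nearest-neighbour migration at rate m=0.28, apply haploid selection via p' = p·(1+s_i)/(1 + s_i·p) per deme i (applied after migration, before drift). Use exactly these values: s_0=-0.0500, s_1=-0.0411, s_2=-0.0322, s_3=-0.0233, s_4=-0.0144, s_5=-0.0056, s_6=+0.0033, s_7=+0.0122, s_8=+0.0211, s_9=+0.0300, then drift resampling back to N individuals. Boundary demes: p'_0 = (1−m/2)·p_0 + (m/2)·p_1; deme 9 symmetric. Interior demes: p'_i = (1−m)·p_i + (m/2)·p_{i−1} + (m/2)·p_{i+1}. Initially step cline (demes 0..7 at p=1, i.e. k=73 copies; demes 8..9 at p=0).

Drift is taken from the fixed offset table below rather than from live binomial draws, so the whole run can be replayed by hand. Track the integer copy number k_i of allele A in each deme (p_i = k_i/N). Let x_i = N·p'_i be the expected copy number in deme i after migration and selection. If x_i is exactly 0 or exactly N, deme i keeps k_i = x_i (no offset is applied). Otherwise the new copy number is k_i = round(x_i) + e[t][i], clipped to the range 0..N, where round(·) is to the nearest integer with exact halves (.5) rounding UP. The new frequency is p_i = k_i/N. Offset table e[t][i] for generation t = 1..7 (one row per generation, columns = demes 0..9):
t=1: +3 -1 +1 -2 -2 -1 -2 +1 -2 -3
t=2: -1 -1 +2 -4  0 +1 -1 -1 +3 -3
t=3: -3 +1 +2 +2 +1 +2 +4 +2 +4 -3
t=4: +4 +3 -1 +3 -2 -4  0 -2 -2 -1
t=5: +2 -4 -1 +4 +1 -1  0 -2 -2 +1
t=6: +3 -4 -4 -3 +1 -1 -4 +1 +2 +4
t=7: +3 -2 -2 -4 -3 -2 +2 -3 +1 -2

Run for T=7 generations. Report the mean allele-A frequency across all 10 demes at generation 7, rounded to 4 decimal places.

t=0: k=[73 73 73 73 73 73 73 73 0 0]
t=1: x=[73.0000 73.0000 73.0000 73.0000 73.0000 73.0000 73.0000 62.8861 10.4049 0.0000] k=[73 73 73 73 73 73 73 64 8 0]
t=2: x=[73.0000 73.0000 73.0000 73.0000 73.0000 73.0000 71.7441 57.5681 14.9669 1.1531] k=[73 73 73 73 73 73 71 57 18 0]
t=3: x=[73.0000 73.0000 73.0000 73.0000 73.0000 72.7184 69.3315 53.6728 21.2532 2.5929] k=[73 73 73 73 73 73 73 56 25 0]
t=4: x=[73.0000 73.0000 73.0000 73.0000 73.0000 73.0000 70.6276 54.2097 26.1896 3.5998] k=[73 73 73 73 73 73 71 52 24 3]
t=5: x=[73.0000 73.0000 73.0000 73.0000 73.0000 72.7184 68.6335 50.9272 25.3242 6.1033] k=[73 73 73 73 73 72 69 49 23 7]
t=6: x=[73.0000 73.0000 73.0000 73.0000 72.8580 71.7129 66.6392 48.3583 24.7404 9.4812] k=[73 73 73 73 73 71 63 49 27 13]
t=7: x=[73.0000 73.0000 73.0000 73.0000 72.7159 70.1446 62.1904 48.0794 28.4818 15.3146] k=[73 73 73 73 70 68 64 45 29 13]

0.7959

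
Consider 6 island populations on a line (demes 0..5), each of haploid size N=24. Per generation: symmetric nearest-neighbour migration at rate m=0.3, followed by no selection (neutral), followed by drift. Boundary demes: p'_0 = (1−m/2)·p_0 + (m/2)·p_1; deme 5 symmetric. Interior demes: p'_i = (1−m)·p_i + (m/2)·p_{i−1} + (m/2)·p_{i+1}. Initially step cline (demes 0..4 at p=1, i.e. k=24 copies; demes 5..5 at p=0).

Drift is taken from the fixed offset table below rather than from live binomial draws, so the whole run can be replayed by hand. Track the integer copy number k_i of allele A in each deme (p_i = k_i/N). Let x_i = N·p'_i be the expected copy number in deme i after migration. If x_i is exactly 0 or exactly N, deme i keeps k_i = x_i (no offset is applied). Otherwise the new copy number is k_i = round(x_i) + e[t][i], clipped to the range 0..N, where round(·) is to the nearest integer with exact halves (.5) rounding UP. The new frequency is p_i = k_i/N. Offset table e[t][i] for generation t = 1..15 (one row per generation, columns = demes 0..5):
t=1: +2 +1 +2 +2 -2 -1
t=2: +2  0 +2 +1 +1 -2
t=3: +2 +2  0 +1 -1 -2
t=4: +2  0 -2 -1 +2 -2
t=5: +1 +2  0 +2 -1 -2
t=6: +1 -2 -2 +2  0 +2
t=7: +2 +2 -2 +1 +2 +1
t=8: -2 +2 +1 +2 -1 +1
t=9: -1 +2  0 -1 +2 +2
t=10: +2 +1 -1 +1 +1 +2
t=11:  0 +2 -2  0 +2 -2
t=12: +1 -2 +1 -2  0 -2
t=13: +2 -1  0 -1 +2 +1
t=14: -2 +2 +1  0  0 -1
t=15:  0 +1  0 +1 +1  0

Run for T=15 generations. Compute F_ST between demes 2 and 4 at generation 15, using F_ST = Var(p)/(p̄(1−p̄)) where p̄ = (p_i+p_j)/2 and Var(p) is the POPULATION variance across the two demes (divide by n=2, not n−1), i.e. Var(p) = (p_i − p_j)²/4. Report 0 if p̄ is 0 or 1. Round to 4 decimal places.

0.0159

t=0: k=[24 24 24 24 24 0]
t=1: x=[24.0000 24.0000 24.0000 24.0000 20.4000 3.6000] k=[24 24 24 24 18 3]
t=2: x=[24.0000 24.0000 24.0000 23.1000 16.6500 5.2500] k=[24 24 24 24 18 3]
t=3: x=[24.0000 24.0000 24.0000 23.1000 16.6500 5.2500] k=[24 24 24 24 16 3]
t=4: x=[24.0000 24.0000 24.0000 22.8000 15.2500 4.9500] k=[24 24 24 22 17 3]
t=5: x=[24.0000 24.0000 23.7000 21.5500 15.6500 5.1000] k=[24 24 24 24 15 3]
t=6: x=[24.0000 24.0000 24.0000 22.6500 14.5500 4.8000] k=[24 24 24 24 15 7]
t=7: x=[24.0000 24.0000 24.0000 22.6500 15.1500 8.2000] k=[24 24 24 24 17 9]
t=8: x=[24.0000 24.0000 24.0000 22.9500 16.8500 10.2000] k=[24 24 24 24 16 11]
t=9: x=[24.0000 24.0000 24.0000 22.8000 16.4500 11.7500] k=[24 24 24 22 18 14]
t=10: x=[24.0000 24.0000 23.7000 21.7000 18.0000 14.6000] k=[24 24 23 23 19 17]
t=11: x=[24.0000 23.8500 23.1500 22.4000 19.3000 17.3000] k=[24 24 21 22 21 15]
t=12: x=[24.0000 23.5500 21.6000 21.7000 20.2500 15.9000] k=[24 22 23 20 20 14]
t=13: x=[23.7000 22.4500 22.4000 20.4500 19.1000 14.9000] k=[24 21 22 19 21 16]
t=14: x=[23.5500 21.6000 21.4000 19.7500 19.9500 16.7500] k=[22 24 22 20 20 16]
t=15: x=[22.3000 23.4000 22.0000 20.3000 19.4000 16.6000] k=[22 24 22 21 20 17]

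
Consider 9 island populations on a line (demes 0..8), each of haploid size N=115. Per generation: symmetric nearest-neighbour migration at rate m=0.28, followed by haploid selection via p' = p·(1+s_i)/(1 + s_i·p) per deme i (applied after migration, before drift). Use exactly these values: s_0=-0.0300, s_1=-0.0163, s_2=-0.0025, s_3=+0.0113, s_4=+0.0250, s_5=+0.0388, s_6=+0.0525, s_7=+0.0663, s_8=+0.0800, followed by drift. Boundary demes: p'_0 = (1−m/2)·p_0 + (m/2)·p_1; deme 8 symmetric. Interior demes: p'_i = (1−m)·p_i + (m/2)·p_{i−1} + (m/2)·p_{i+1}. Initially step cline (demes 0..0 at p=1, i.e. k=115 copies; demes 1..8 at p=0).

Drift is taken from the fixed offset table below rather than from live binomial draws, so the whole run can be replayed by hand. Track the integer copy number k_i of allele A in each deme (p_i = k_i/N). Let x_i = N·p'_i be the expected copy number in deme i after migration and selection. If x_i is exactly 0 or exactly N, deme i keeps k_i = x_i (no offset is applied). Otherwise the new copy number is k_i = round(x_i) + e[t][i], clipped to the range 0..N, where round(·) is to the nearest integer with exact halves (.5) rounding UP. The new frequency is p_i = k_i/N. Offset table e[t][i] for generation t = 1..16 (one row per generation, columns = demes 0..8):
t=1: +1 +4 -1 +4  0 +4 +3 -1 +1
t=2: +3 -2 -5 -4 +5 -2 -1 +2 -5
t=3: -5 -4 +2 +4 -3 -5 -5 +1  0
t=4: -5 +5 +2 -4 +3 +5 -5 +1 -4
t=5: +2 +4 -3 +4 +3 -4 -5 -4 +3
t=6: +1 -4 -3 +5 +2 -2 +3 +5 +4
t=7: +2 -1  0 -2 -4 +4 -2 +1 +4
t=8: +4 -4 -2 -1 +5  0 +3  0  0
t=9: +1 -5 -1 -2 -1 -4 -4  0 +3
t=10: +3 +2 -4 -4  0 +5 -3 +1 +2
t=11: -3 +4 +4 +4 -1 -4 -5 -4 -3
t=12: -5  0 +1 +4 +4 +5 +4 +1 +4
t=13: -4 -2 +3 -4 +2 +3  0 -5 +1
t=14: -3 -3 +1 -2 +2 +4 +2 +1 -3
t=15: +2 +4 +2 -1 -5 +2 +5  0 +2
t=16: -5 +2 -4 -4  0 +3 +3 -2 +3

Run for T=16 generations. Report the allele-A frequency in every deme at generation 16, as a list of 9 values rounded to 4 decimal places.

[0.1826, 0.2435, 0.1391, 0.0609, 0.0696, 0.1391, 0.1217, 0.0174, 0.0435]

t=0: k=[115 0 0 0 0 0 0 0 0]
t=1: x=[98.4736 15.8738 0.0000 0.0000 0.0000 0.0000 0.0000 0.0000 0.0000] k=[99 20 0 0 0 0 0 0 0]
t=2: x=[87.3046 27.9112 2.7932 0.0000 0.0000 0.0000 0.0000 0.0000 0.0000] k=[90 26 0 0 0 0 0 0 0]
t=3: x=[80.3066 30.9469 3.6312 0.0000 0.0000 0.0000 0.0000 0.0000 0.0000] k=[75 27 6 0 0 0 0 0 0]
t=4: x=[67.4327 30.4110 8.0812 0.8494 0.0000 0.0000 0.0000 0.0000 0.0000] k=[62 35 10 0 0 0 0 0 0]
t=5: x=[57.3443 34.8794 12.0729 1.4156 0.0000 0.0000 0.0000 0.0000 0.0000] k=[59 39 9 5 0 0 0 0 0]
t=6: x=[55.3251 37.1853 12.6119 4.9126 0.7174 0.0000 0.0000 0.0000 0.0000] k=[56 33 10 10 3 0 0 0 0]
t=7: x=[51.9114 32.6147 13.1907 9.1138 3.6462 0.4362 0.0000 0.0000 0.0000] k=[54 32 13 7 0 4 0 0 0]
t=8: x=[50.0573 32.0388 14.7877 6.9328 1.5780 2.9888 0.5892 0.0000 0.0000] k=[54 28 13 6 7 3 4 0 0]
t=9: x=[49.4995 29.1807 14.0890 7.1954 6.4487 3.8388 3.4680 0.5969 0.0000] k=[50 24 13 5 5 0 0 1 0]
t=10: x=[45.5197 25.7699 13.3904 6.1854 4.4034 0.7270 0.1473 0.7674 0.1512] k=[49 28 9 2 4 6 0 2 2]
t=11: x=[45.2216 27.9310 10.6558 3.2958 4.0964 5.0610 1.1782 1.8322 2.1570] k=[42 32 15 7 3 1 0 0 0]
t=12: x=[39.8036 30.6491 16.2251 7.6398 3.3596 1.1838 0.1473 0.0000 0.0000] k=[35 31 17 12 7 6 4 0 0]
t=13: x=[33.7097 29.2402 18.2216 12.1213 7.7363 6.0754 3.9087 0.5969 0.0000] k=[30 27 21 8 10 9 4 0 0]
t=14: x=[28.9157 26.2456 19.9786 10.2040 9.7991 8.7426 4.3491 0.5969 0.0000] k=[26 23 21 8 12 13 6 2 0]
t=15: x=[24.9793 22.8377 19.4196 10.4866 11.8397 12.2917 6.7373 2.4280 0.3023] k=[27 27 21 9 7 14 12 2 2]
t=16: x=[26.3758 25.8294 20.1184 10.5068 8.4513 13.1777 11.3946 3.6183 2.1570] k=[21 28 16 7 8 16 14 2 5]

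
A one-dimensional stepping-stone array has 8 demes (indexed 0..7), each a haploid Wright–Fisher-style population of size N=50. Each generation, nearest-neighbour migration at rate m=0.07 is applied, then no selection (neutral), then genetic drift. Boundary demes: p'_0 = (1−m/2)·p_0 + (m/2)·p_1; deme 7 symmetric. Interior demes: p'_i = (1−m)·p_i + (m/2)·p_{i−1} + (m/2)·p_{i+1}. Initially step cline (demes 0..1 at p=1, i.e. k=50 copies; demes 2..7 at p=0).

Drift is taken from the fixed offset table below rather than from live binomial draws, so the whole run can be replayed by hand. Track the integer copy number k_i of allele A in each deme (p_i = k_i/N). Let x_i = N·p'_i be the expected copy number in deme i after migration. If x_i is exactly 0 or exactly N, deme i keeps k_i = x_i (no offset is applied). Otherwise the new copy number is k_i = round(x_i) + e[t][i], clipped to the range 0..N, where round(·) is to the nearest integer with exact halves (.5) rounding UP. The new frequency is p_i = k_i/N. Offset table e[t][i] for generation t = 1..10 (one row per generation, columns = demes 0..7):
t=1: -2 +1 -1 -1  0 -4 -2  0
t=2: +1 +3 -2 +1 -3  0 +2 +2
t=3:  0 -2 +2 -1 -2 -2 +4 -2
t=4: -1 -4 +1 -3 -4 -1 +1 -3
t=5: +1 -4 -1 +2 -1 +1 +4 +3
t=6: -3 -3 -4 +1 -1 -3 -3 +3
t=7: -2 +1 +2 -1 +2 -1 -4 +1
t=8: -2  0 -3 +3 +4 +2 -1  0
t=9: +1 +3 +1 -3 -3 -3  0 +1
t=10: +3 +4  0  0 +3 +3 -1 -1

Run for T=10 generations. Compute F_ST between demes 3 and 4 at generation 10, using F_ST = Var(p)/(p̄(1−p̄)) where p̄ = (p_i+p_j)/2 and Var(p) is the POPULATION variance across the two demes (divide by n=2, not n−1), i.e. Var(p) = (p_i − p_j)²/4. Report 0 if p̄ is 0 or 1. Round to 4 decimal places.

0.0217

t=0: k=[50 50 0 0 0 0 0 0]
t=1: x=[50.0000 48.2500 1.7500 0.0000 0.0000 0.0000 0.0000 0.0000] k=[50 49 1 0 0 0 0 0]
t=2: x=[49.9650 47.3550 2.6450 0.0350 0.0000 0.0000 0.0000 0.0000] k=[50 50 1 1 0 0 0 0]
t=3: x=[50.0000 48.2850 2.7150 0.9650 0.0350 0.0000 0.0000 0.0000] k=[50 46 5 0 0 0 0 0]
t=4: x=[49.8600 44.7050 6.2600 0.1750 0.0000 0.0000 0.0000 0.0000] k=[49 41 7 0 0 0 0 0]
t=5: x=[48.7200 40.0900 7.9450 0.2450 0.0000 0.0000 0.0000 0.0000] k=[50 36 7 2 0 0 0 0]
t=6: x=[49.5100 35.4750 7.8400 2.1050 0.0700 0.0000 0.0000 0.0000] k=[47 32 4 3 0 0 0 0]
t=7: x=[46.4750 31.5450 4.9450 2.9300 0.1050 0.0000 0.0000 0.0000] k=[44 33 7 2 2 0 0 0]
t=8: x=[43.6150 32.4750 7.7350 2.1750 1.9300 0.0700 0.0000 0.0000] k=[42 32 5 5 6 2 0 0]
t=9: x=[41.6500 31.4050 5.9450 5.0350 5.8250 2.0700 0.0700 0.0000] k=[43 34 7 2 3 0 0 0]
t=10: x=[42.6850 33.3700 7.7700 2.2100 2.8600 0.1050 0.0000 0.0000] k=[46 37 8 2 6 3 0 0]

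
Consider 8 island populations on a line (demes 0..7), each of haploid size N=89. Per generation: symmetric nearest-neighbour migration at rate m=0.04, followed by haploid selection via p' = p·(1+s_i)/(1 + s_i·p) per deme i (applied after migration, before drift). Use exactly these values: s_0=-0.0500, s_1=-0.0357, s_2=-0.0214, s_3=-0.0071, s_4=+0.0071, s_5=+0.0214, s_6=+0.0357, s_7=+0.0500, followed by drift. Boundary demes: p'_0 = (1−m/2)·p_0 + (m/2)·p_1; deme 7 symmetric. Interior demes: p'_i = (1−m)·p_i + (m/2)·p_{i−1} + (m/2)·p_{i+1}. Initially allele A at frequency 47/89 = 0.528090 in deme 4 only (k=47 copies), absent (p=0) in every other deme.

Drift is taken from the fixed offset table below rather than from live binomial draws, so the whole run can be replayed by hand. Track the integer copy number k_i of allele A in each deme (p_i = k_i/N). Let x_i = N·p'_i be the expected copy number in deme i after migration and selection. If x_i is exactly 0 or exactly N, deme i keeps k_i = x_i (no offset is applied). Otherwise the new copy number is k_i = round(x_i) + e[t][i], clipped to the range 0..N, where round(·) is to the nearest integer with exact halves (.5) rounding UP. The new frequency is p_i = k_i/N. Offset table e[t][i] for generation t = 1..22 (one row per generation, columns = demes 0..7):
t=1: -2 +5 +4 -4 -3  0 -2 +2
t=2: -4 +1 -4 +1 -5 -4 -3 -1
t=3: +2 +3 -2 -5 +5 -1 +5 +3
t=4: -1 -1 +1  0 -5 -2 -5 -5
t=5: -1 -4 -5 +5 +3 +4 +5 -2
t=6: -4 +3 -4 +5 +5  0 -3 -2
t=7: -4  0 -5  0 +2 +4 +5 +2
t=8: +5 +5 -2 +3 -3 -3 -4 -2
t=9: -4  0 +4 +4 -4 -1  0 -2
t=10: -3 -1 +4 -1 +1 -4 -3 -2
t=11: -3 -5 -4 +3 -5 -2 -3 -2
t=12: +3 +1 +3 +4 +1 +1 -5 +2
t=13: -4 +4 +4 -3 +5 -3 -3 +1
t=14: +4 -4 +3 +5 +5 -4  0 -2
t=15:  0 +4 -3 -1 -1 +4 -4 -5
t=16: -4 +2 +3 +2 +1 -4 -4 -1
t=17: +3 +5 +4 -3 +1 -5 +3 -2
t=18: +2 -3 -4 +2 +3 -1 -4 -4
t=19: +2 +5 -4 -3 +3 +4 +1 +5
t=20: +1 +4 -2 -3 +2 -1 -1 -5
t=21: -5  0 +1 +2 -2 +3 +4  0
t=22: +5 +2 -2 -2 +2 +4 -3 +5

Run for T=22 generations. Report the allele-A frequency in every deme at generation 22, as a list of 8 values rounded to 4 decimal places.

t=0: k=[0 0 0 0 47 0 0 0]
t=1: x=[0.0000 0.0000 0.0000 0.9334 45.2774 0.9599 0.0000 0.0000] k=[0 0 0 0 42 1 0 0]
t=2: x=[0.0000 0.0000 0.0000 0.8341 40.4961 1.8377 0.0207 0.0000] k=[0 0 0 2 35 0 0 0]
t=3: x=[0.0000 0.0000 0.0391 2.6019 33.7882 0.7149 0.0000 0.0000] k=[0 0 0 0 39 0 0 0]
t=4: x=[0.0000 0.0000 0.0000 0.7745 37.5935 0.7965 0.0000 0.0000] k=[0 0 0 1 33 0 0 0]
t=5: x=[0.0000 0.0000 0.0196 1.6087 31.8445 0.6740 0.0000 0.0000] k=[0 0 0 7 35 5 0 0]
t=6: x=[0.0000 0.0000 0.1370 7.3717 33.9885 5.6103 0.1036 0.0000] k=[0 0 0 12 39 6 0 0]
t=7: x=[0.0000 0.0000 0.2349 12.2247 37.9539 6.6695 0.1243 0.0000] k=[0 0 0 12 40 11 5 0]
t=8: x=[0.0000 0.0000 0.2349 12.2446 39.0150 11.6731 5.1888 0.1050] k=[0 0 0 15 36 9 1 0]
t=9: x=[0.0000 0.0000 0.2936 15.0308 35.1904 9.5592 1.1802 0.0210] k=[0 0 4 19 31 9 1 0]
t=10: x=[0.0000 0.0771 4.1339 18.8340 30.4616 9.4575 1.1802 0.0210] k=[0 0 8 18 31 5 0 0]
t=11: x=[0.0000 0.1543 7.8832 17.9576 30.3614 5.5288 0.1036 0.0000] k=[0 0 4 21 25 4 0 0]
t=12: x=[0.0000 0.0771 4.1731 20.6269 24.6258 4.4283 0.0829 0.0000] k=[0 1 7 25 26 5 0 0]
t=13: x=[0.0190 1.0612 7.0974 24.5332 25.6891 5.4269 0.1036 0.0000] k=[0 5 11 22 31 2 0 0]
t=14: x=[0.0950 4.8506 10.8915 21.8423 30.3814 2.5928 0.0414 0.0000] k=[4 1 14 27 35 0 0 0]
t=15: x=[3.7513 1.2736 13.7467 26.7664 34.2890 0.7149 0.0000 0.0000] k=[4 5 11 26 33 5 0 0]
t=16: x=[3.8276 4.9280 10.9702 25.7095 32.4457 5.5695 0.1036 0.0000] k=[0 7 14 28 33 2 0 0]
t=17: x=[0.1330 6.7691 13.8846 27.6839 32.4257 2.6336 0.0414 0.0000] k=[3 12 18 25 33 0 3 0]
t=18: x=[3.0264 11.5692 17.7111 24.8920 32.3255 0.7353 2.9794 0.0630] k=[5 9 14 27 35 0 0 0]
t=19: x=[4.8398 8.7296 13.9043 26.7664 34.2890 0.7149 0.0000 0.0000] k=[7 14 10 24 37 5 0 0]
t=20: x=[6.8103 13.3619 10.1636 23.8554 36.2519 5.6510 0.1036 0.0000] k=[8 17 8 21 38 5 0 0]
t=21: x=[7.8069 16.1538 8.2762 20.9656 37.1530 5.6714 0.1036 0.0000] k=[3 16 9 23 35 9 4 0]
t=22: x=[3.1027 15.1378 9.2393 22.8388 34.3892 9.5998 4.1568 0.0840] k=[8 17 7 21 36 14 1 5]

[0.0899, 0.1910, 0.0787, 0.2360, 0.4045, 0.1573, 0.0112, 0.0562]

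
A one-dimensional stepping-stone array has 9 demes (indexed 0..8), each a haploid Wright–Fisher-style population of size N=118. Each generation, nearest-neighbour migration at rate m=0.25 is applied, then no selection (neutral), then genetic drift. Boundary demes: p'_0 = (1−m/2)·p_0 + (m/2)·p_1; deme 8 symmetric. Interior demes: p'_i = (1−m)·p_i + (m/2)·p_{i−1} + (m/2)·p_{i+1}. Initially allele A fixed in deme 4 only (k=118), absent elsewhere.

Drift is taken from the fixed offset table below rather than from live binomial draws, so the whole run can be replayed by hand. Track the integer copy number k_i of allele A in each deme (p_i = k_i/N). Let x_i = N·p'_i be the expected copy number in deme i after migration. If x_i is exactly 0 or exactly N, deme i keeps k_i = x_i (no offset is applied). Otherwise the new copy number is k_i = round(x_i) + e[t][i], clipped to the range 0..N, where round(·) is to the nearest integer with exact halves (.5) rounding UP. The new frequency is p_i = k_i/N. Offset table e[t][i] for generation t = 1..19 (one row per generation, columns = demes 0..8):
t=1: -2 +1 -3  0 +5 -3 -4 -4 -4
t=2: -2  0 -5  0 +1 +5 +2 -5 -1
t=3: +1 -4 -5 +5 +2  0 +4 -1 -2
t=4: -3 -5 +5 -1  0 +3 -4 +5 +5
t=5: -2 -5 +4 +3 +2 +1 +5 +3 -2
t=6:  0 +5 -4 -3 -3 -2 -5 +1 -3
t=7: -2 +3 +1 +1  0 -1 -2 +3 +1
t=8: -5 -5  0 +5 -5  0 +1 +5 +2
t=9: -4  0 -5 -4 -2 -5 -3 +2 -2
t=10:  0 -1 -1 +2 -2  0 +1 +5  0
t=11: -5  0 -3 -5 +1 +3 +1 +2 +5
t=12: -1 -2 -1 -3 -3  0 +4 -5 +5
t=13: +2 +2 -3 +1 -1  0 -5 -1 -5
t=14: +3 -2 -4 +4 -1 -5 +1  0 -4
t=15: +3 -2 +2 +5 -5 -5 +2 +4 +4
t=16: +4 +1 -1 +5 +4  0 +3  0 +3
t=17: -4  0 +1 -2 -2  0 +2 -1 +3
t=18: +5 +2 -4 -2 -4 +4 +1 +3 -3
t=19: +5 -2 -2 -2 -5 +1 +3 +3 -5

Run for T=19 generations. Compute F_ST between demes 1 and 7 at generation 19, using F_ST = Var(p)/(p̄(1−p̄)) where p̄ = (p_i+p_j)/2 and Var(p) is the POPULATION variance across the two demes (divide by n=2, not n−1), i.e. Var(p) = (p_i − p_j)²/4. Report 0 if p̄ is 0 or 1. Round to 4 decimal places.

t=0: k=[0 0 0 0 118 0 0 0 0]
t=1: x=[0.0000 0.0000 0.0000 14.7500 88.5000 14.7500 0.0000 0.0000 0.0000] k=[0 0 0 15 94 12 0 0 0]
t=2: x=[0.0000 0.0000 1.8750 23.0000 73.8750 20.7500 1.5000 0.0000 0.0000] k=[0 0 0 23 75 26 4 0 0]
t=3: x=[0.0000 0.0000 2.8750 26.6250 62.3750 29.3750 6.2500 0.5000 0.0000] k=[0 0 0 32 64 29 10 0 0]
t=4: x=[0.0000 0.0000 4.0000 32.0000 55.6250 31.0000 11.1250 1.2500 0.0000] k=[0 0 9 31 56 34 7 6 0]
t=5: x=[0.0000 1.1250 10.6250 31.3750 50.1250 33.3750 10.2500 5.3750 0.7500] k=[0 0 15 34 52 34 15 8 0]
t=6: x=[0.0000 1.8750 15.5000 33.8750 47.5000 33.8750 16.5000 7.8750 1.0000] k=[0 7 12 31 45 32 12 9 0]
t=7: x=[0.8750 6.7500 13.7500 30.3750 41.6250 31.1250 14.1250 8.2500 1.1250] k=[0 10 15 31 42 30 12 11 2]
t=8: x=[1.2500 9.3750 16.3750 30.3750 39.1250 29.2500 14.1250 10.0000 3.1250] k=[0 4 16 35 34 29 15 15 5]
t=9: x=[0.5000 5.0000 16.8750 32.5000 33.5000 27.8750 16.7500 13.7500 6.2500] k=[0 5 12 29 32 23 14 16 4]
t=10: x=[0.6250 5.2500 13.2500 27.2500 30.5000 23.0000 15.3750 14.2500 5.5000] k=[1 4 12 29 29 23 16 19 6]
t=11: x=[1.3750 4.6250 13.1250 26.8750 28.2500 22.8750 17.2500 17.0000 7.6250] k=[0 5 10 22 29 26 18 19 13]
t=12: x=[0.6250 5.0000 10.8750 21.3750 27.7500 25.3750 19.1250 18.1250 13.7500] k=[0 3 10 18 25 25 23 13 19]
t=13: x=[0.3750 3.5000 10.1250 17.8750 24.1250 24.7500 22.0000 15.0000 18.2500] k=[2 6 7 19 23 25 17 14 13]
t=14: x=[2.5000 5.6250 8.3750 18.0000 22.7500 23.7500 17.6250 14.2500 13.1250] k=[6 4 4 22 22 19 19 14 9]
t=15: x=[5.7500 4.2500 6.2500 19.7500 21.6250 19.3750 18.3750 14.0000 9.6250] k=[9 2 8 25 17 14 20 18 14]
t=16: x=[8.1250 3.6250 9.3750 21.8750 17.6250 15.1250 19.0000 17.7500 14.5000] k=[12 5 8 27 22 15 22 18 18]
t=17: x=[11.1250 6.2500 10.0000 24.0000 21.7500 16.7500 20.6250 18.5000 18.0000] k=[7 6 11 22 20 17 23 18 21]
t=18: x=[6.8750 6.7500 11.7500 20.3750 19.8750 18.1250 21.6250 19.0000 20.6250] k=[12 9 8 18 16 22 23 22 18]
t=19: x=[11.6250 9.2500 9.3750 16.5000 17.0000 21.3750 22.7500 21.6250 18.5000] k=[17 7 7 15 12 22 26 25 14]

0.0496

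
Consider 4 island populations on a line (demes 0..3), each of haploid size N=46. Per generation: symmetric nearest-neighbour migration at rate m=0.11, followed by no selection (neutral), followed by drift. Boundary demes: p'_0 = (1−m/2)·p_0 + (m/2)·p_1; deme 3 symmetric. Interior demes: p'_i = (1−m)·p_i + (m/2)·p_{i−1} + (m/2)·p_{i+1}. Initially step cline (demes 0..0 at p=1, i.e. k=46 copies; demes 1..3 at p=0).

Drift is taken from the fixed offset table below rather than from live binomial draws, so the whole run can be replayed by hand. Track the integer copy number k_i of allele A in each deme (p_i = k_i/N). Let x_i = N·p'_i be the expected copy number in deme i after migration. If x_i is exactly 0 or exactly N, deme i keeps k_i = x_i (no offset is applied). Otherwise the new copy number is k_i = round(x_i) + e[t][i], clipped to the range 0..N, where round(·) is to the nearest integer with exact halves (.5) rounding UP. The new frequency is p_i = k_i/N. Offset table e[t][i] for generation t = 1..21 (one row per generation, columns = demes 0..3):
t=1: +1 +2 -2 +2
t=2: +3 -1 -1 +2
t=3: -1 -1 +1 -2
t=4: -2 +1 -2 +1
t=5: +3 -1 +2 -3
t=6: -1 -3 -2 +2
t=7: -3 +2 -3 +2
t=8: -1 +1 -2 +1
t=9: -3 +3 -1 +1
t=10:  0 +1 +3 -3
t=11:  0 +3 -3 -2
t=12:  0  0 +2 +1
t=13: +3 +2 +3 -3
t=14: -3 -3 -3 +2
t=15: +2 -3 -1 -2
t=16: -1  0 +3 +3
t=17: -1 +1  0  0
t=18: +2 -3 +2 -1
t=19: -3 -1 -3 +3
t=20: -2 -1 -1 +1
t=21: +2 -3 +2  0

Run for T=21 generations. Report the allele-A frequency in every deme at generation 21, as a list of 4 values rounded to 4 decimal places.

[0.4348, 0.1739, 0.1739, 0.1304]

t=0: k=[46 0 0 0]
t=1: x=[43.4700 2.5300 0.0000 0.0000] k=[44 5 0 0]
t=2: x=[41.8550 6.8700 0.2750 0.0000] k=[45 6 0 0]
t=3: x=[42.8550 7.8150 0.3300 0.0000] k=[42 7 1 0]
t=4: x=[40.0750 8.5950 1.2750 0.0550] k=[38 10 0 1]
t=5: x=[36.4600 10.9900 0.6050 0.9450] k=[39 10 3 0]
t=6: x=[37.4050 11.2100 3.2200 0.1650] k=[36 8 1 2]
t=7: x=[34.4600 9.1550 1.4400 1.9450] k=[31 11 0 4]
t=8: x=[29.9000 11.4950 0.8250 3.7800] k=[29 12 0 5]
t=9: x=[28.0650 12.2750 0.9350 4.7250] k=[25 15 0 6]
t=10: x=[24.4500 14.7250 1.1550 5.6700] k=[24 16 4 3]
t=11: x=[23.5600 15.7800 4.6050 3.0550] k=[24 19 2 1]
t=12: x=[23.7250 18.3400 2.8800 1.0550] k=[24 18 5 2]
t=13: x=[23.6700 17.6150 5.5500 2.1650] k=[27 20 9 0]
t=14: x=[26.6150 19.7800 9.1100 0.4950] k=[24 17 6 2]
t=15: x=[23.6150 16.7800 6.3850 2.2200] k=[26 14 5 0]
t=16: x=[25.3400 14.1650 5.2200 0.2750] k=[24 14 8 3]
t=17: x=[23.4500 14.2200 8.0550 3.2750] k=[22 15 8 3]
t=18: x=[21.6150 15.0000 8.1100 3.2750] k=[24 12 10 2]
t=19: x=[23.3400 12.5500 9.6700 2.4400] k=[20 12 7 5]
t=20: x=[19.5600 12.1650 7.1650 5.1100] k=[18 11 6 6]
t=21: x=[17.6150 11.1100 6.2750 6.0000] k=[20 8 8 6]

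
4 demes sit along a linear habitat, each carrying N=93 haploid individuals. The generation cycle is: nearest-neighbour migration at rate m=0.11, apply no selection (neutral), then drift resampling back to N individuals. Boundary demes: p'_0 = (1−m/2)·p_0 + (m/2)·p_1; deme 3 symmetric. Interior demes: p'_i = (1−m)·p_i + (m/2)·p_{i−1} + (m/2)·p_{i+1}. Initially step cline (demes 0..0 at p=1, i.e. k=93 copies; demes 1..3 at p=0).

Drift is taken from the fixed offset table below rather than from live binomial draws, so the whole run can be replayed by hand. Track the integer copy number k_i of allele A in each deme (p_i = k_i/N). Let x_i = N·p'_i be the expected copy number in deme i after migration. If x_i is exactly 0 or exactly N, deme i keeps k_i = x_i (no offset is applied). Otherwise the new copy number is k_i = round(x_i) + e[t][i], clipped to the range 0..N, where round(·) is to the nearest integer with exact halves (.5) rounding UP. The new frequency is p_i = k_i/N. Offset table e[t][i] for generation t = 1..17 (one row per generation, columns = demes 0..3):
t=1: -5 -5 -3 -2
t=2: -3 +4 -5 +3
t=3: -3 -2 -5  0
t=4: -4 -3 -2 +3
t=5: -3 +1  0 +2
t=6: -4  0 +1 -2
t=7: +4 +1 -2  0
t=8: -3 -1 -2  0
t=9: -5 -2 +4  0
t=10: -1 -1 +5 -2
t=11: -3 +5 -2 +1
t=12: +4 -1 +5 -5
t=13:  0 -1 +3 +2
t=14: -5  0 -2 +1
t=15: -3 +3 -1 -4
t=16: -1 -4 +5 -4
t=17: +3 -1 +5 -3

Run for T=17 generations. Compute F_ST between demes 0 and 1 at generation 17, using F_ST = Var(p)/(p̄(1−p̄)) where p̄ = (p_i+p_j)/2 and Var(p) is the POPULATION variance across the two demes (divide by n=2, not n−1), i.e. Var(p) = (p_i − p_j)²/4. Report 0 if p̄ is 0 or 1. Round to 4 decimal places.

0.0124

t=0: k=[93 0 0 0]
t=1: x=[87.8850 5.1150 0.0000 0.0000] k=[83 0 0 0]
t=2: x=[78.4350 4.5650 0.0000 0.0000] k=[75 9 0 0]
t=3: x=[71.3700 12.1350 0.4950 0.0000] k=[68 10 0 0]
t=4: x=[64.8100 12.6400 0.5500 0.0000] k=[61 10 0 0]
t=5: x=[58.1950 12.2550 0.5500 0.0000] k=[55 13 1 0]
t=6: x=[52.6900 14.6500 1.6050 0.0550] k=[49 15 3 0]
t=7: x=[47.1300 16.2100 3.4950 0.1650] k=[51 17 1 0]
t=8: x=[49.1300 17.9900 1.8250 0.0550] k=[46 17 0 0]
t=9: x=[44.4050 17.6600 0.9350 0.0000] k=[39 16 5 0]
t=10: x=[37.7350 16.6600 5.3300 0.2750] k=[37 16 10 0]
t=11: x=[35.8450 16.8250 9.7800 0.5500] k=[33 22 8 2]
t=12: x=[32.3950 21.8350 8.4400 2.3300] k=[36 21 13 0]
t=13: x=[35.1750 21.3850 12.7250 0.7150] k=[35 20 16 3]
t=14: x=[34.1750 20.6050 15.5050 3.7150] k=[29 21 14 5]
t=15: x=[28.5600 21.0550 13.8900 5.4950] k=[26 24 13 1]
t=16: x=[25.8900 23.5050 12.9450 1.6600] k=[25 20 18 0]
t=17: x=[24.7250 20.1650 17.1200 0.9900] k=[28 19 22 0]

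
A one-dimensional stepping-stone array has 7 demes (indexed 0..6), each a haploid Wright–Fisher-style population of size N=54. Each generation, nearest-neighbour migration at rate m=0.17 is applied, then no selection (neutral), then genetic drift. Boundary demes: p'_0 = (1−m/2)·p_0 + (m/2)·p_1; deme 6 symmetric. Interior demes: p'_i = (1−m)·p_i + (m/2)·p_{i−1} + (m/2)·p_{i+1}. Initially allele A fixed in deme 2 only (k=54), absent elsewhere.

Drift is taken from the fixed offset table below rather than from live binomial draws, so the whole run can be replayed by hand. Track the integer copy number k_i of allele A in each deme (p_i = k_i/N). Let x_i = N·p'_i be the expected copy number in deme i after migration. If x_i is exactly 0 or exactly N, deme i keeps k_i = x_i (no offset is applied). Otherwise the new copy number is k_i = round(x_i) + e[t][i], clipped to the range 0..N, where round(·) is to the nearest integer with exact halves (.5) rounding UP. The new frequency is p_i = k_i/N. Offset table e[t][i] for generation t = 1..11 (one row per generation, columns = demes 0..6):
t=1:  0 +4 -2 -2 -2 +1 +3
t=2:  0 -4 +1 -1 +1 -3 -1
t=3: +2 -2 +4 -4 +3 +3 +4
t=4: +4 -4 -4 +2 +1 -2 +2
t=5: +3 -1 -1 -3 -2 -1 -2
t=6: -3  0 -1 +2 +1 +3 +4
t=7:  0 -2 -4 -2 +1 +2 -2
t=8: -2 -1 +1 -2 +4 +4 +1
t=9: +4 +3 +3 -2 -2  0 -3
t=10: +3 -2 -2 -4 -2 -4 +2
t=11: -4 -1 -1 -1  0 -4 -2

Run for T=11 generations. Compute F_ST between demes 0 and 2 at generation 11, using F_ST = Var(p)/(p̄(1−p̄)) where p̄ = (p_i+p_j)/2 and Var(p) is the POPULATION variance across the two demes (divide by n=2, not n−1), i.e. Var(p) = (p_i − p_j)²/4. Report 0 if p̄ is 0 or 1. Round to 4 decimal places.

0.0006

t=0: k=[0 0 54 0 0 0 0]
t=1: x=[0.0000 4.5900 44.8200 4.5900 0.0000 0.0000 0.0000] k=[0 9 43 3 0 0 0]
t=2: x=[0.7650 11.1250 36.7100 6.1450 0.2550 0.0000 0.0000] k=[1 7 38 5 1 0 0]
t=3: x=[1.5100 9.1250 32.5600 7.4650 1.2550 0.0850 0.0000] k=[4 7 37 3 4 3 0]
t=4: x=[4.2550 9.2950 31.5600 5.9750 3.8300 2.8300 0.2550] k=[8 5 28 8 5 1 2]
t=5: x=[7.7450 7.2100 24.3450 9.4450 4.9150 1.4250 1.9150] k=[11 6 23 6 3 0 0]
t=6: x=[10.5750 7.8700 20.1100 7.1900 3.0000 0.2550 0.0000] k=[8 8 19 9 4 3 0]
t=7: x=[8.0000 8.9350 17.2150 9.4250 4.3400 2.8300 0.2550] k=[8 7 13 7 5 5 0]
t=8: x=[7.9150 7.5950 11.9800 7.3400 5.1700 4.5750 0.4250] k=[6 7 13 5 9 9 1]
t=9: x=[6.0850 7.4250 11.8100 6.0200 8.6600 8.3200 1.6800] k=[10 10 15 4 7 8 0]
t=10: x=[10.0000 10.4250 13.6400 5.1900 6.8300 7.2350 0.6800] k=[13 8 12 1 5 3 3]
t=11: x=[12.5750 8.7650 10.7250 2.2750 4.4900 3.1700 3.0000] k=[9 8 10 1 4 0 1]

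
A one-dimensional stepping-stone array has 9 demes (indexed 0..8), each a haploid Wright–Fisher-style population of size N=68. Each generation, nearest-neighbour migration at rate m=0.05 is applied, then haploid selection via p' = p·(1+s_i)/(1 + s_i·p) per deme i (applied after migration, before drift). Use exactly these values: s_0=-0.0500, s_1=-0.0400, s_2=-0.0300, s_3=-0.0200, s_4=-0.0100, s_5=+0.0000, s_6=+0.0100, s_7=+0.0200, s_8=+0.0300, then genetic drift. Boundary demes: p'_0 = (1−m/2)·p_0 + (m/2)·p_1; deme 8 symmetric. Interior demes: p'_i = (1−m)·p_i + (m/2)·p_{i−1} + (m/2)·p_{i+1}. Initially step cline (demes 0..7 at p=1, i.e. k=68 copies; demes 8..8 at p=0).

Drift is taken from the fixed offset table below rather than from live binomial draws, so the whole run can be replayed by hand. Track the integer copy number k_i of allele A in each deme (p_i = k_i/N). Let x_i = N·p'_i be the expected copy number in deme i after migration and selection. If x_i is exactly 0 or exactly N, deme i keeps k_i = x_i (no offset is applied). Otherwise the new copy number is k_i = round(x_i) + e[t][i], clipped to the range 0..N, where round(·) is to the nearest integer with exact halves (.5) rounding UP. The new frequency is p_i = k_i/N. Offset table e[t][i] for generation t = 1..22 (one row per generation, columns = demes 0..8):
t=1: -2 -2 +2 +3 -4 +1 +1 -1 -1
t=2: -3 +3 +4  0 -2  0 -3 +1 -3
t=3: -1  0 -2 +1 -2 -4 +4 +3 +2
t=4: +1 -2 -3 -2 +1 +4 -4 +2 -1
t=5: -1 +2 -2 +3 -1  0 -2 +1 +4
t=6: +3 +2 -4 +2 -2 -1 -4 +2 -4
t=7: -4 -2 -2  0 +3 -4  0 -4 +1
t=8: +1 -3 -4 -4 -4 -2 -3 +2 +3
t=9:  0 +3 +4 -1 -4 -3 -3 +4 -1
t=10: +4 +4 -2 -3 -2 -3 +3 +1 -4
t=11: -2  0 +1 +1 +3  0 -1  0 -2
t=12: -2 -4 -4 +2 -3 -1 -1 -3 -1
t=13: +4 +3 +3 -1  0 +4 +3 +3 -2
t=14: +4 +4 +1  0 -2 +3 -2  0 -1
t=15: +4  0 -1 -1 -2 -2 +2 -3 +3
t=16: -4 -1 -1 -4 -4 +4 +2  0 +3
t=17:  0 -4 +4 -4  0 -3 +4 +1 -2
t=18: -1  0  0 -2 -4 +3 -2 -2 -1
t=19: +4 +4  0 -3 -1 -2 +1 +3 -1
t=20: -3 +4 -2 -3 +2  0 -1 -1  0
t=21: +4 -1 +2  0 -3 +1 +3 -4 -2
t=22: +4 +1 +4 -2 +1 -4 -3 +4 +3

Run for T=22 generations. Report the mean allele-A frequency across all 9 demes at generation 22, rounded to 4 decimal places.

0.8186

t=0: k=[68 68 68 68 68 68 68 68 0]
t=1: x=[68.0000 68.0000 68.0000 68.0000 68.0000 68.0000 68.0000 66.3325 1.7497] k=[68 68 68 68 68 68 68 65 1]
t=2: x=[68.0000 68.0000 68.0000 68.0000 68.0000 68.0000 67.9257 63.5579 2.6749] k=[68 68 68 68 68 68 65 65 0]
t=3: x=[68.0000 68.0000 68.0000 68.0000 68.0000 67.9250 65.1027 63.4596 1.6726] k=[68 68 68 68 68 64 68 66 4]
t=4: x=[68.0000 68.0000 68.0000 68.0000 67.8990 64.2000 67.8515 64.5652 5.7025] k=[68 68 68 68 68 68 64 67 5]
t=5: x=[68.0000 68.0000 68.0000 68.0000 68.0000 67.9000 64.2108 65.4245 6.7271] k=[68 68 68 68 68 68 62 66 11]
t=6: x=[68.0000 68.0000 68.0000 68.0000 68.0000 67.8500 62.3022 64.5897 12.6770] k=[68 68 68 68 68 67 58 67 9]
t=7: x=[68.0000 68.0000 68.0000 68.0000 67.9747 66.8000 58.5314 65.3754 10.7141] k=[68 68 68 68 68 63 59 61 12]
t=8: x=[68.0000 68.0000 68.0000 68.0000 67.8737 63.0250 59.2263 59.8679 13.5427] k=[68 68 68 68 64 61 56 62 17]
t=9: x=[68.0000 68.0000 68.0000 67.8980 63.9872 60.9500 56.3712 60.8527 18.5207] k=[68 68 68 67 60 58 53 65 18]
t=10: x=[68.0000 68.0000 67.9742 66.8269 60.0547 57.9250 53.5386 63.6071 19.5846] k=[68 68 66 64 58 55 57 65 16]
t=11: x=[68.0000 67.9479 65.9400 63.8215 57.9895 55.1250 57.2404 63.6562 17.6079] k=[68 68 67 65 61 55 56 64 16]
t=12: x=[68.0000 67.9740 66.9438 64.8906 60.8862 55.1750 56.2719 62.6976 17.5826] k=[68 64 63 67 58 54 55 60 17]
t=13: x=[67.8947 63.9213 62.9853 66.6485 58.0399 54.1250 55.2037 58.9564 18.4700] k=[68 67 66 66 58 58 58 62 16]
t=14: x=[67.9737 66.9590 65.9657 65.7566 58.1154 58.0000 58.1839 60.8773 17.5319] k=[68 68 67 66 56 61 56 61 17]
t=15: x=[68.0000 67.9740 66.9695 65.7311 56.2778 60.7500 56.3464 59.9171 18.4953] k=[68 68 66 65 54 59 58 57 21]
t=16: x=[68.0000 67.9479 65.9657 64.6869 54.2903 58.8500 58.0846 56.3178 22.3411] k=[68 67 65 61 50 63 60 56 25]
t=17: x=[67.9737 66.9330 64.8600 60.6943 50.4696 62.6000 60.0452 55.5279 26.2498] k=[68 63 68 57 50 60 64 57 24]
t=18: x=[67.8684 63.0664 67.5877 56.9138 50.2937 59.8500 63.7647 56.5399 25.2927] k=[67 63 68 55 46 63 62 55 24]
t=19: x=[66.8431 63.0406 67.5362 54.8875 46.5025 62.5500 61.9054 54.6142 25.2423] k=[68 67 68 52 46 61 63 58 24]
t=20: x=[67.9737 67.0110 67.5619 52.0042 46.3771 60.6750 62.8724 57.4527 25.3179] k=[65 68 66 49 48 61 62 56 25]
t=21: x=[64.9280 67.8698 65.5542 49.1258 48.2093 60.7000 61.8806 55.5773 26.2498] k=[68 67 68 49 45 62 65 52 24]
t=22: x=[67.9737 67.0110 67.4847 49.1005 45.3735 61.6500 64.6320 51.8699 25.1668] k=[68 68 68 47 46 58 62 56 28]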